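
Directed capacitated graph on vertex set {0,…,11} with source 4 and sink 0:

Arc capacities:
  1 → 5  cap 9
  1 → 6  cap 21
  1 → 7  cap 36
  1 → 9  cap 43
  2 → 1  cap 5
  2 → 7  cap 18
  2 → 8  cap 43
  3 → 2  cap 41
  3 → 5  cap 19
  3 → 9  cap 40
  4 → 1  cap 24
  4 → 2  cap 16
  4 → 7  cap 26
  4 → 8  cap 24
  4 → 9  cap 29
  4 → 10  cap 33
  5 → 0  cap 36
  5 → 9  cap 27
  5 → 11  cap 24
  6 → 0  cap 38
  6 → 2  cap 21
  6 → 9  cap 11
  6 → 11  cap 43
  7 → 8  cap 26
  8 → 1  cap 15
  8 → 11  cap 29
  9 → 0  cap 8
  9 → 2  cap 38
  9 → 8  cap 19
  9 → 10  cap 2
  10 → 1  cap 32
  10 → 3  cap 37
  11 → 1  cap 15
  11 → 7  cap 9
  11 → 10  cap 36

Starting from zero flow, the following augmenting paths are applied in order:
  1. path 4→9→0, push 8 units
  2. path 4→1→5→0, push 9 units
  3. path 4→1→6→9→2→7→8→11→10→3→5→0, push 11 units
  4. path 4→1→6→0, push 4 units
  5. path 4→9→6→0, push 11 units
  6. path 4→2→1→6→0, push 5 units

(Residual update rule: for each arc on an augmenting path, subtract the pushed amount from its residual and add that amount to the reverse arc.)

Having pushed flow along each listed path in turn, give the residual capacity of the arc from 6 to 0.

after path 1 (4→9→0, push 8): res(6,0)=38
after path 2 (4→1→5→0, push 9): res(6,0)=38
after path 3 (4→1→6→9→2→7→8→11→10→3→5→0, push 11): res(6,0)=38
after path 4 (4→1→6→0, push 4): res(6,0)=34
after path 5 (4→9→6→0, push 11): res(6,0)=23
after path 6 (4→2→1→6→0, push 5): res(6,0)=18

Residual capacity of (6,0): 18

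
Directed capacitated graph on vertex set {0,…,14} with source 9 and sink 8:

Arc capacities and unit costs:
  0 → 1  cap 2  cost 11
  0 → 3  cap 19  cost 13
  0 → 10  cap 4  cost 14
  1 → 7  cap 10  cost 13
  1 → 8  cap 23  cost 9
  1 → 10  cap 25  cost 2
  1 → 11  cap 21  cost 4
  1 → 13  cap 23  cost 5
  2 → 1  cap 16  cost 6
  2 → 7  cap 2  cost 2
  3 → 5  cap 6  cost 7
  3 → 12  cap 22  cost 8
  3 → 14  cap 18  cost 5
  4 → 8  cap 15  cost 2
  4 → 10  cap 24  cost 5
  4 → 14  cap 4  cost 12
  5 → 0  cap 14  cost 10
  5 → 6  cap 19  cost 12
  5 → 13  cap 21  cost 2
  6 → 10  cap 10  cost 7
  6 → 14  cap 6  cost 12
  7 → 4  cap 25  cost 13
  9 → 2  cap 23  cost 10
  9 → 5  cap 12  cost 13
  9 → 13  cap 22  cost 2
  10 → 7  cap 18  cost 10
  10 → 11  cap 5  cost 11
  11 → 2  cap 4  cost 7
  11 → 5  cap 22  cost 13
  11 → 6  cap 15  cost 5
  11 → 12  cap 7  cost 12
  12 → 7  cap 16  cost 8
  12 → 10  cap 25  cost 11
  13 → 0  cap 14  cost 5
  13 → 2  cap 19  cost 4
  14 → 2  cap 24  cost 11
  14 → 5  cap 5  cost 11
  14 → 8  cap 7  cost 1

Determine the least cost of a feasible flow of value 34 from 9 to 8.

Minimum cost for 34 units: 1007

shortest-cost path #1: 9→13→2→1→8 push 16 @ unit cost 21 (adds 336)
shortest-cost path #2: 9→13→2→7→4→8 push 2 @ unit cost 23 (adds 46)
shortest-cost path #3: 9→13→0→3→14→8 push 4 @ unit cost 26 (adds 104)
shortest-cost path #4: 9→2→13→0→3→14→8 push 3 @ unit cost 30 (adds 90)
shortest-cost path #5: 9→2→13→0→1→8 push 2 @ unit cost 31 (adds 62)
shortest-cost path #6: 9→2→13→0→10→7→4→8 push 4 @ unit cost 50 (adds 200)
shortest-cost path #7: 9→2→13→0→3→12→7→4→8 push 1 @ unit cost 55 (adds 55)
shortest-cost path #8: 9→5→6→10→7→4→8 push 2 @ unit cost 57 (adds 114)
total cost = 1007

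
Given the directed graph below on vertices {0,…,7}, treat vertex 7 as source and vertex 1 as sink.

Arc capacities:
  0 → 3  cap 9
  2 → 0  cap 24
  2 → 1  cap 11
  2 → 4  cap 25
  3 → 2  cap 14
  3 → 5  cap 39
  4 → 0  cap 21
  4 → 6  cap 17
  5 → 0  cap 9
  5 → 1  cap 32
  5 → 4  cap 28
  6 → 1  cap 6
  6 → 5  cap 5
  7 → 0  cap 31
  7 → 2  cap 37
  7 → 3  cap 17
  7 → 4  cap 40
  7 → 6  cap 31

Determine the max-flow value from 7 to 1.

Maximum flow value: 48

augment #1: 7→2→1 bottleneck 11, total now 11
augment #2: 7→6→1 bottleneck 6, total now 17
augment #3: 7→3→5→1 bottleneck 17, total now 34
augment #4: 7→6→5→1 bottleneck 5, total now 39
augment #5: 7→0→3→5→1 bottleneck 9, total now 48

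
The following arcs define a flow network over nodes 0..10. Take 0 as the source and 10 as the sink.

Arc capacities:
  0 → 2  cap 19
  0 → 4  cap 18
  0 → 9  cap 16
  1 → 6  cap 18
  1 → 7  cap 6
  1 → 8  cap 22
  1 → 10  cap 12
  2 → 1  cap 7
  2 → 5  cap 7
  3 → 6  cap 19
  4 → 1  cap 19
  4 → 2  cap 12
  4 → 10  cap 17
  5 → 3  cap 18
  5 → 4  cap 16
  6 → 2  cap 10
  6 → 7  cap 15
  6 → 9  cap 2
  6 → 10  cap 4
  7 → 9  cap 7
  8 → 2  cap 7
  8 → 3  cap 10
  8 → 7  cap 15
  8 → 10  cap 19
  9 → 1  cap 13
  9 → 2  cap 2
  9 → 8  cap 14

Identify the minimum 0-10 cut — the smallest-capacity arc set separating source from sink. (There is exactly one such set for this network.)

augment #1: 0→4→10 push 17
augment #2: 0→2→1→10 push 7
augment #3: 0→4→1→10 push 1
augment #4: 0→9→1→10 push 4
augment #5: 0→9→8→10 push 12
augment #6: 0→2→5→3→6→10 push 4
augment #7: 0→2→5→4→1→8→10 push 3
max flow = 48; residual-reachable set from 0 gives S-side
cut edges (S→T): {(0,4), (0,9), (2,1), (2,5)} total cap 48

Min-cut arcs: {(0,4), (0,9), (2,1), (2,5)} (total capacity 48)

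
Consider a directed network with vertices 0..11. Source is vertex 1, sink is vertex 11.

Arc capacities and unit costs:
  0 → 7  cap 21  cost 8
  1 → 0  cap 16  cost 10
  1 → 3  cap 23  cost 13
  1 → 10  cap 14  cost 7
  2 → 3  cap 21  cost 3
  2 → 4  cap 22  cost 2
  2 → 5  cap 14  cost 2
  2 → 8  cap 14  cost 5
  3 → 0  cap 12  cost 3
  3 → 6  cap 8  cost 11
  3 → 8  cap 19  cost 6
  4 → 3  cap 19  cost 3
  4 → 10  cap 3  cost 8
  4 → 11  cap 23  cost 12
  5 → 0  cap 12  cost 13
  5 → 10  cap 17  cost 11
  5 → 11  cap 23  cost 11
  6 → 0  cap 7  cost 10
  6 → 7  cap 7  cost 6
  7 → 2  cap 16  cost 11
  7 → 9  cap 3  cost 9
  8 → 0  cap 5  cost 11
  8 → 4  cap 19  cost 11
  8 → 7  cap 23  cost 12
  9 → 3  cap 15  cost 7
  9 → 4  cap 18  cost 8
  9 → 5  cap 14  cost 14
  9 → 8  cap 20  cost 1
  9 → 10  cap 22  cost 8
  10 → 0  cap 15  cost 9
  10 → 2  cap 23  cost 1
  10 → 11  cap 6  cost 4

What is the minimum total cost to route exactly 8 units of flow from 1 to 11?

shortest-cost path #1: 1→10→11 push 6 @ unit cost 11 (adds 66)
shortest-cost path #2: 1→10→2→5→11 push 2 @ unit cost 21 (adds 42)
total cost = 108

Minimum cost for 8 units: 108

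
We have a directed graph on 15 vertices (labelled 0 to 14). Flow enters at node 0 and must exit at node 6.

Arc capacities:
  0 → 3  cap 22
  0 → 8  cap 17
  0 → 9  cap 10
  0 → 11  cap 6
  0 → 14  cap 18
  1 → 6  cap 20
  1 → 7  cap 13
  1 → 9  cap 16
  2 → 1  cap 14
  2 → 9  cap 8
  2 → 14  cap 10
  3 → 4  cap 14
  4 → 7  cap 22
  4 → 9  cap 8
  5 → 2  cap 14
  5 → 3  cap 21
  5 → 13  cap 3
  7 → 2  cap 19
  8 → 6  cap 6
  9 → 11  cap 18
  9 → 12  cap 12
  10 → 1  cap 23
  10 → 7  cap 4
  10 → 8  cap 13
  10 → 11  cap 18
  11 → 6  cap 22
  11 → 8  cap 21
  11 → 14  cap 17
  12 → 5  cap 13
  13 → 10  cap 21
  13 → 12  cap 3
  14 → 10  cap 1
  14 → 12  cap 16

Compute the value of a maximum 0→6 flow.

augment #1: 0→8→6 bottleneck 6, total now 6
augment #2: 0→11→6 bottleneck 6, total now 12
augment #3: 0→9→11→6 bottleneck 10, total now 22
augment #4: 0→14→10→1→6 bottleneck 1, total now 23
augment #5: 0→3→4→9→11→6 bottleneck 6, total now 29
augment #6: 0→3→4→7→2→1→6 bottleneck 8, total now 37
augment #7: 0→14→12→5→2→1→6 bottleneck 6, total now 43
augment #8: 0→14→12→5→13→10→1→6 bottleneck 3, total now 46

Maximum flow value: 46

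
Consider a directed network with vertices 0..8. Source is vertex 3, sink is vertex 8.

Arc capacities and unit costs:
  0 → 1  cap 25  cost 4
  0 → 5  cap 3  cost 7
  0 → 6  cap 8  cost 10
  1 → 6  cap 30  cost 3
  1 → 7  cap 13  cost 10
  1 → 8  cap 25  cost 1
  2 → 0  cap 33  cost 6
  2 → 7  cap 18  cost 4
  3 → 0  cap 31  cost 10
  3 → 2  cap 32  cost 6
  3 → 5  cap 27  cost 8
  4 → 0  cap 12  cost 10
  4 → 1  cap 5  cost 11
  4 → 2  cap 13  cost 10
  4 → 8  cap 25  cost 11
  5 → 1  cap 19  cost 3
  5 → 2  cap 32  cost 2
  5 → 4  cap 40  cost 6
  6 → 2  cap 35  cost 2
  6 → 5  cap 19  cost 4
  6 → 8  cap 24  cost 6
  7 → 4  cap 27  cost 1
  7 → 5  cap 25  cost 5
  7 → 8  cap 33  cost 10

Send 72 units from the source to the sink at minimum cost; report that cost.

shortest-cost path #1: 3→5→1→8 push 19 @ unit cost 12 (adds 228)
shortest-cost path #2: 3→0→1→8 push 6 @ unit cost 15 (adds 90)
shortest-cost path #3: 3→2→7→8 push 18 @ unit cost 20 (adds 360)
shortest-cost path #4: 3→0→1→6→8 push 19 @ unit cost 23 (adds 437)
shortest-cost path #5: 3→5→4→8 push 8 @ unit cost 25 (adds 200)
shortest-cost path #6: 3→0→6→8 push 2 @ unit cost 26 (adds 52)
total cost = 1367

Minimum cost for 72 units: 1367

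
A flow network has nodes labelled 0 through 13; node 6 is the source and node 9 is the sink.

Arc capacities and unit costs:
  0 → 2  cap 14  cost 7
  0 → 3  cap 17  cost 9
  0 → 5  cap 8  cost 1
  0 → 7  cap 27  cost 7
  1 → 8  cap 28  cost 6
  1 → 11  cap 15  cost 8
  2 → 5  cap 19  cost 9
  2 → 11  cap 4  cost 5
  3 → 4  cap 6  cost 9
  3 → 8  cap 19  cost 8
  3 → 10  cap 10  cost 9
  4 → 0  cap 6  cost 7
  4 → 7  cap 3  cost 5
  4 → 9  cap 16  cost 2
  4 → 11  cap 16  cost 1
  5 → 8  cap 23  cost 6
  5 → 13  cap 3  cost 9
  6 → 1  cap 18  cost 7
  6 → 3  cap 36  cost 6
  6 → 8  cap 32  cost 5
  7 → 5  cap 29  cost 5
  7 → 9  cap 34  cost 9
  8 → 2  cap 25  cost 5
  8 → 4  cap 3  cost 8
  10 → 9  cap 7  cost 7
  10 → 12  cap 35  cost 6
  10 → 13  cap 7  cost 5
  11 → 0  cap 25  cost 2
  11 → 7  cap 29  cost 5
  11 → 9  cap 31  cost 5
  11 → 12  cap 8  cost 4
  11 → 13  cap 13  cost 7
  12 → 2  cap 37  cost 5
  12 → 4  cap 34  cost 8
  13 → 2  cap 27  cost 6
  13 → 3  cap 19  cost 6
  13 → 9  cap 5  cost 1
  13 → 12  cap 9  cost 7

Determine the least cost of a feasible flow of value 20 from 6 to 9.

Minimum cost for 20 units: 367

shortest-cost path #1: 6→8→4→9 push 3 @ unit cost 15 (adds 45)
shortest-cost path #2: 6→3→4→9 push 6 @ unit cost 17 (adds 102)
shortest-cost path #3: 6→1→11→9 push 11 @ unit cost 20 (adds 220)
total cost = 367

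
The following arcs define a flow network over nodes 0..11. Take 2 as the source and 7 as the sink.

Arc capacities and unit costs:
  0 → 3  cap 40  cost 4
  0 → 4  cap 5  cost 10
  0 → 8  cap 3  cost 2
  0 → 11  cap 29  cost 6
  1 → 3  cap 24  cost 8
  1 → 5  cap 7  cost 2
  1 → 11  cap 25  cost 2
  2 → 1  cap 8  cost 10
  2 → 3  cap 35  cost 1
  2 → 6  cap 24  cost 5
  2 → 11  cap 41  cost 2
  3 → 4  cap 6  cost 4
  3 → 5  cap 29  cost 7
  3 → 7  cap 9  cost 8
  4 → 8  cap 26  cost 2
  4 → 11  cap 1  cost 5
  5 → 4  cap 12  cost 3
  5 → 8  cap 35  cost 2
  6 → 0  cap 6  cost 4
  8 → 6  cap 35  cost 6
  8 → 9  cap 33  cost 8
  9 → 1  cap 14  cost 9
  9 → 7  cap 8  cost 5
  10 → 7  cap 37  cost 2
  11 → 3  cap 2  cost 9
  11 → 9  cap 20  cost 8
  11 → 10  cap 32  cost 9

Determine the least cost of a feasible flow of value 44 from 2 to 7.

Minimum cost for 44 units: 542

shortest-cost path #1: 2→3→7 push 9 @ unit cost 9 (adds 81)
shortest-cost path #2: 2→11→10→7 push 32 @ unit cost 13 (adds 416)
shortest-cost path #3: 2→11→9→7 push 3 @ unit cost 15 (adds 45)
total cost = 542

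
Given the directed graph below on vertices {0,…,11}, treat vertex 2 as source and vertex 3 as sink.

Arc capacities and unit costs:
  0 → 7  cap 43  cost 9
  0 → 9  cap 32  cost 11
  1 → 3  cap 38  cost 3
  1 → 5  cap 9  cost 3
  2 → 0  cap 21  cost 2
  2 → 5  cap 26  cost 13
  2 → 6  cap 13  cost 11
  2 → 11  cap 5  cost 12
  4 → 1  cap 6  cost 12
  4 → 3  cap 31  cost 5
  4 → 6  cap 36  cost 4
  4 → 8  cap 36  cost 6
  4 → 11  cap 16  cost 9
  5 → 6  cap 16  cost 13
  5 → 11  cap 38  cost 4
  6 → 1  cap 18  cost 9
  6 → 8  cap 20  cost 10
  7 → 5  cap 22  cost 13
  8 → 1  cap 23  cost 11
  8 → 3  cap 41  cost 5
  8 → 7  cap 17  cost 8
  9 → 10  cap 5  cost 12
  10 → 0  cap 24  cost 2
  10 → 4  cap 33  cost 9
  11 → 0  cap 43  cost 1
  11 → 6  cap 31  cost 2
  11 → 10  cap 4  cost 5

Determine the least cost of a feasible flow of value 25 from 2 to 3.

shortest-cost path #1: 2→6→1→3 push 13 @ unit cost 23 (adds 299)
shortest-cost path #2: 2→11→6→1→3 push 5 @ unit cost 26 (adds 130)
shortest-cost path #3: 2→5→11→6→8→3 push 7 @ unit cost 34 (adds 238)
total cost = 667

Minimum cost for 25 units: 667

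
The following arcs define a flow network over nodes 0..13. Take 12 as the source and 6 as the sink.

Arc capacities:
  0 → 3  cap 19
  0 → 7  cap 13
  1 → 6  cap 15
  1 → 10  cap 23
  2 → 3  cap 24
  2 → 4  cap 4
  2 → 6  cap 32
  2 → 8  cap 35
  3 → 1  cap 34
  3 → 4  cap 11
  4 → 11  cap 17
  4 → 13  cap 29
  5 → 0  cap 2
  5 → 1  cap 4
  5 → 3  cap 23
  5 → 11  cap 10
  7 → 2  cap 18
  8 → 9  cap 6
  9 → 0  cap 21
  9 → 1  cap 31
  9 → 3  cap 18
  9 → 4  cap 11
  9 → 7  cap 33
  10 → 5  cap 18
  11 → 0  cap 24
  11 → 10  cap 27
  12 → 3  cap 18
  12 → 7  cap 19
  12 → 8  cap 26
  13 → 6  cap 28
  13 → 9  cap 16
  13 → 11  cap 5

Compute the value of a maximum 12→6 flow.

Maximum flow value: 42

augment #1: 12→3→1→6 bottleneck 15, total now 15
augment #2: 12→7→2→6 bottleneck 18, total now 33
augment #3: 12→3→4→13→6 bottleneck 3, total now 36
augment #4: 12→8→9→4→13→6 bottleneck 6, total now 42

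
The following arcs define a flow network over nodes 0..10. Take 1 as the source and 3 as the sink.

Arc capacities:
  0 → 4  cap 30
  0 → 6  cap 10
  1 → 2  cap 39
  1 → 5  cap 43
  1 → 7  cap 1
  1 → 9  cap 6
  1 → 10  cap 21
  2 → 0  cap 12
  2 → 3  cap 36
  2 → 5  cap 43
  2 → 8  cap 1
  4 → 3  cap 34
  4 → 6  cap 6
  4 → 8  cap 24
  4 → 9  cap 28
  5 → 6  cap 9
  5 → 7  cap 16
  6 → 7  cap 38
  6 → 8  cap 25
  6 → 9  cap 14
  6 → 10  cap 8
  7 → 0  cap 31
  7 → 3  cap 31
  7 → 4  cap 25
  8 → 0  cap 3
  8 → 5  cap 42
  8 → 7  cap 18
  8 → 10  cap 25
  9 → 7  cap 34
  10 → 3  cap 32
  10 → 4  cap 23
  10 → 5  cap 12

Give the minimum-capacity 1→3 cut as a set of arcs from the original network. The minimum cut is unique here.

augment #1: 1→2→3 push 36
augment #2: 1→7→3 push 1
augment #3: 1→10→3 push 21
augment #4: 1→5→7→3 push 16
augment #5: 1→9→7→3 push 6
augment #6: 1→2→0→4→3 push 3
augment #7: 1→5→6→7→3 push 8
augment #8: 1→5→6→10→3 push 1
max flow = 92; residual-reachable set from 1 gives S-side
cut edges (S→T): {(1,2), (1,7), (1,9), (1,10), (5,6), (5,7)} total cap 92

Min-cut arcs: {(1,2), (1,7), (1,9), (1,10), (5,6), (5,7)} (total capacity 92)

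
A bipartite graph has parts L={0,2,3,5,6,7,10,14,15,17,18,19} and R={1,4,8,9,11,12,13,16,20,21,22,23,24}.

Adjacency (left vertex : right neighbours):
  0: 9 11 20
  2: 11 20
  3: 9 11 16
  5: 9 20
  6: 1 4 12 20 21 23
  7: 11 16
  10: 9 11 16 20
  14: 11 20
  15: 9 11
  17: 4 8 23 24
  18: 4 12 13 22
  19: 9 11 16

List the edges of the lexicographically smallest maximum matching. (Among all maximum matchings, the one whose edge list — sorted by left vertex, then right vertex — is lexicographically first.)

|M| = 7 (so the lex-smallest maximum matching has 7 edges)
process left vertices in ascending order; for each, take the smallest-labelled available neighbour that still permits 7 edges overall, or leave it unmatched if none does
lex-smallest matching: {0-9, 2-11, 3-16, 5-20, 6-1, 17-4, 18-12}

Lex-smallest maximum matching: {(0,9), (2,11), (3,16), (5,20), (6,1), (17,4), (18,12)}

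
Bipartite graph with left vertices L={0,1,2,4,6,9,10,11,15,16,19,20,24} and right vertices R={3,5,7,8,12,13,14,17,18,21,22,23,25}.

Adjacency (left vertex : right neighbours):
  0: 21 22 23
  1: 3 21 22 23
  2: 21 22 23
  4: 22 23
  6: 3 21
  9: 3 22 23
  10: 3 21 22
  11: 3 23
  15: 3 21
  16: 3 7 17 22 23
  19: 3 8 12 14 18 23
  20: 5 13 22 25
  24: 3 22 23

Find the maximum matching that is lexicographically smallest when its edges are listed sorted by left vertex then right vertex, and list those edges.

Lex-smallest maximum matching: {(0,21), (1,3), (2,22), (4,23), (16,7), (19,8), (20,5)}

|M| = 7 (so the lex-smallest maximum matching has 7 edges)
process left vertices in ascending order; for each, take the smallest-labelled available neighbour that still permits 7 edges overall, or leave it unmatched if none does
lex-smallest matching: {0-21, 1-3, 2-22, 4-23, 16-7, 19-8, 20-5}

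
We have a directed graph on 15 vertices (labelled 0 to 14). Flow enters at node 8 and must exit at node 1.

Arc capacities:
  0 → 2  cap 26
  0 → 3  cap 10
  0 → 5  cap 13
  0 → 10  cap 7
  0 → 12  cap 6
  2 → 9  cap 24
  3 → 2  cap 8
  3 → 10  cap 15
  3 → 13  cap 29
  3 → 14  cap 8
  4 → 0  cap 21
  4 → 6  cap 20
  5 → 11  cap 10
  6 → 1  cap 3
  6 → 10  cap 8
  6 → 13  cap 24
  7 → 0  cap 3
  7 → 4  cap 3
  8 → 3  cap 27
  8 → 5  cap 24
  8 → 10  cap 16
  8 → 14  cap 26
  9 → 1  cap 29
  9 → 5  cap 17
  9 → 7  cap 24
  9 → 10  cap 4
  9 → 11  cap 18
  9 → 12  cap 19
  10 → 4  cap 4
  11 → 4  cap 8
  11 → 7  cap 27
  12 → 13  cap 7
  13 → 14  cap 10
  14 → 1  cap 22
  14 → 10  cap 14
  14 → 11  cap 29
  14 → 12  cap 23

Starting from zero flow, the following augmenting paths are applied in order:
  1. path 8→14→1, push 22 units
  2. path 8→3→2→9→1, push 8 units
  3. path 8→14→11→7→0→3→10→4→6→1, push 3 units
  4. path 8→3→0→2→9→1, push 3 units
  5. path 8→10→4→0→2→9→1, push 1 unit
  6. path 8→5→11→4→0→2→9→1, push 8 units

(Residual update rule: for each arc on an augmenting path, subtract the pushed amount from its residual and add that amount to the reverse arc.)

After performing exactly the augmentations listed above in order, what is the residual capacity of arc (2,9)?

after path 1 (8→14→1, push 22): res(2,9)=24
after path 2 (8→3→2→9→1, push 8): res(2,9)=16
after path 3 (8→14→11→7→0→3→10→4→6→1, push 3): res(2,9)=16
after path 4 (8→3→0→2→9→1, push 3): res(2,9)=13
after path 5 (8→10→4→0→2→9→1, push 1): res(2,9)=12
after path 6 (8→5→11→4→0→2→9→1, push 8): res(2,9)=4

Residual capacity of (2,9): 4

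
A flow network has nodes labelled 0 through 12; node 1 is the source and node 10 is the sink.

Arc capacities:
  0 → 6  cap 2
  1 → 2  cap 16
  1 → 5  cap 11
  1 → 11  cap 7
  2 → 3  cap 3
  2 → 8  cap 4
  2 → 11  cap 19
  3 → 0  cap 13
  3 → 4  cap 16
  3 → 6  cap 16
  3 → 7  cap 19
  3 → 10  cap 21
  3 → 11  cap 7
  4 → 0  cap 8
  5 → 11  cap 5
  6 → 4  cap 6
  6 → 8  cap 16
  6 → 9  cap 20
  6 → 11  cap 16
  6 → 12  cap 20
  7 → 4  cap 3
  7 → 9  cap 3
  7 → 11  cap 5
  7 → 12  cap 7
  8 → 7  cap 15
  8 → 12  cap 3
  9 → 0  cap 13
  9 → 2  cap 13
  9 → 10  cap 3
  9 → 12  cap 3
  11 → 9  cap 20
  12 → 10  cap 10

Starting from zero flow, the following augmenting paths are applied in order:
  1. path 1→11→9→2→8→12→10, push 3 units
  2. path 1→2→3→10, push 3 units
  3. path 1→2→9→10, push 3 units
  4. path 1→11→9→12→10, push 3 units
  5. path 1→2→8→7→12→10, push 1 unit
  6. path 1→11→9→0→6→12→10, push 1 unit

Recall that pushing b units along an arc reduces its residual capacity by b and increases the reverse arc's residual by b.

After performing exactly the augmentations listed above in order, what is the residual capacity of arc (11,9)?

after path 1 (1→11→9→2→8→12→10, push 3): res(11,9)=17
after path 2 (1→2→3→10, push 3): res(11,9)=17
after path 3 (1→2→9→10, push 3): res(11,9)=17
after path 4 (1→11→9→12→10, push 3): res(11,9)=14
after path 5 (1→2→8→7→12→10, push 1): res(11,9)=14
after path 6 (1→11→9→0→6→12→10, push 1): res(11,9)=13

Residual capacity of (11,9): 13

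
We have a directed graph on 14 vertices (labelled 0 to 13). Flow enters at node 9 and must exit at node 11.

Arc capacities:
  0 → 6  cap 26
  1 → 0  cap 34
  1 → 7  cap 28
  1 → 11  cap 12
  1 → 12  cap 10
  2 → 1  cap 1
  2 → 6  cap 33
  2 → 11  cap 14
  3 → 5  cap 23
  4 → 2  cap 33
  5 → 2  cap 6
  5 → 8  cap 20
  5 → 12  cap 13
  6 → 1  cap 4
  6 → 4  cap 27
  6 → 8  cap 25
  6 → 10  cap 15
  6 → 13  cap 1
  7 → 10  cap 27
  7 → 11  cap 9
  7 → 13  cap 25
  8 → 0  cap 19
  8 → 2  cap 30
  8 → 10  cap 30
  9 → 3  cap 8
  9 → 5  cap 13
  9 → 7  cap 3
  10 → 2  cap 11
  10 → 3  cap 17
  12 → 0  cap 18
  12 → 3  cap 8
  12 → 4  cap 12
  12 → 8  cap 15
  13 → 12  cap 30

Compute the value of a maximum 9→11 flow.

augment #1: 9→7→11 bottleneck 3, total now 3
augment #2: 9→5→2→11 bottleneck 6, total now 9
augment #3: 9→5→8→2→11 bottleneck 7, total now 16
augment #4: 9→3→5→8→2→11 bottleneck 1, total now 17
augment #5: 9→3→5→8→2→1→11 bottleneck 1, total now 18
augment #6: 9→3→5→8→0→6→1→11 bottleneck 4, total now 22

Maximum flow value: 22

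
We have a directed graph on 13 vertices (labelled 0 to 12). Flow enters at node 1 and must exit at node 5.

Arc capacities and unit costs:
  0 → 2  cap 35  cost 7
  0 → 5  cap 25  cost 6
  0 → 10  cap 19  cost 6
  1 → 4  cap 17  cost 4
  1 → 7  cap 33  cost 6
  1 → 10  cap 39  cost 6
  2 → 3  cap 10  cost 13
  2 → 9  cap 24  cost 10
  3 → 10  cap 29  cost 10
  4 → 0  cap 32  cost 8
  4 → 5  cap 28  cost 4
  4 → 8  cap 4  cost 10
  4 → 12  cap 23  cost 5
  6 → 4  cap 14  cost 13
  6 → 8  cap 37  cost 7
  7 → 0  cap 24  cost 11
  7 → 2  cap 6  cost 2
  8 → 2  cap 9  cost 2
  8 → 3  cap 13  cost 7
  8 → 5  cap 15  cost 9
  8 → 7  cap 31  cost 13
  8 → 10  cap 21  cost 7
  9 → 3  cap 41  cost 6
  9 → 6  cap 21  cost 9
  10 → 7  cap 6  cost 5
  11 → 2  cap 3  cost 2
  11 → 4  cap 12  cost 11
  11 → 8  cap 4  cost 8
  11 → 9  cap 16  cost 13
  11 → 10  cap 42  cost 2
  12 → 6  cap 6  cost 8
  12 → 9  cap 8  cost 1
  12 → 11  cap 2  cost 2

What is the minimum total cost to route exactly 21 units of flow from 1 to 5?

Minimum cost for 21 units: 228

shortest-cost path #1: 1→4→5 push 17 @ unit cost 8 (adds 136)
shortest-cost path #2: 1→7→0→5 push 4 @ unit cost 23 (adds 92)
total cost = 228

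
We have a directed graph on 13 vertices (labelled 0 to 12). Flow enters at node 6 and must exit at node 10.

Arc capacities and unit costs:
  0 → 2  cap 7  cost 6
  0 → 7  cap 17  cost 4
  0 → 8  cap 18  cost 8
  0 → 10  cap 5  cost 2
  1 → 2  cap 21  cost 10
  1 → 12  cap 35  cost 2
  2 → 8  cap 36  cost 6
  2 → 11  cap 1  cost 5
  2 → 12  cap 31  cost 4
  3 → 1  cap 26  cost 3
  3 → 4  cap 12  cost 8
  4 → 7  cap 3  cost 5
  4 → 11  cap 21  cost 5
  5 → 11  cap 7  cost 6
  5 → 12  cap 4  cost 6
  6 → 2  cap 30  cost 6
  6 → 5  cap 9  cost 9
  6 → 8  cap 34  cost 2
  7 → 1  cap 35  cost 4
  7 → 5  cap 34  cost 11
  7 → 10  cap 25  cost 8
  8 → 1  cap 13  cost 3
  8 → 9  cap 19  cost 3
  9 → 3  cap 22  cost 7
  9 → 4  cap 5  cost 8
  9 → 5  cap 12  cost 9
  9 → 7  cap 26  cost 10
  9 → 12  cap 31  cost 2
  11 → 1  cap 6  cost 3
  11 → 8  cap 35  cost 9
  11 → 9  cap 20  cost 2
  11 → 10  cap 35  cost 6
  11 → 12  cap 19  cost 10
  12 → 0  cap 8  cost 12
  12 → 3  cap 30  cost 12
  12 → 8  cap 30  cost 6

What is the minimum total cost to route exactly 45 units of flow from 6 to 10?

Minimum cost for 45 units: 1194

shortest-cost path #1: 6→2→11→10 push 1 @ unit cost 17 (adds 17)
shortest-cost path #2: 6→8→9→12→0→10 push 5 @ unit cost 21 (adds 105)
shortest-cost path #3: 6→5→11→10 push 7 @ unit cost 21 (adds 147)
shortest-cost path #4: 6→8→9→7→10 push 14 @ unit cost 23 (adds 322)
shortest-cost path #5: 6→8→1→12→9→7→10 push 5 @ unit cost 23 (adds 115)
shortest-cost path #6: 6→8→1→12→0→7→10 push 3 @ unit cost 31 (adds 93)
shortest-cost path #7: 6→8→1→12→3→4→11→10 push 5 @ unit cost 38 (adds 190)
shortest-cost path #8: 6→2→12→3→4→11→10 push 5 @ unit cost 41 (adds 205)
total cost = 1194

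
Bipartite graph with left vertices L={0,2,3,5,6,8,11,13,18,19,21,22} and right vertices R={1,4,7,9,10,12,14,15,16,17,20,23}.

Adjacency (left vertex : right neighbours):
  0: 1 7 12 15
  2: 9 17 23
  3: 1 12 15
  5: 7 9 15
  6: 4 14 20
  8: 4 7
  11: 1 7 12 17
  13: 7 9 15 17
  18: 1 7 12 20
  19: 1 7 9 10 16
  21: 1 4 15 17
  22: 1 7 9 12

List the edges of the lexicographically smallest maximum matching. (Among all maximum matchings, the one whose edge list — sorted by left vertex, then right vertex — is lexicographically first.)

Lex-smallest maximum matching: {(0,1), (2,23), (3,12), (5,7), (6,14), (8,4), (11,17), (13,9), (18,20), (19,10), (21,15)}

|M| = 11 (so the lex-smallest maximum matching has 11 edges)
process left vertices in ascending order; for each, take the smallest-labelled available neighbour that still permits 11 edges overall, or leave it unmatched if none does
lex-smallest matching: {0-1, 2-23, 3-12, 5-7, 6-14, 8-4, 11-17, 13-9, 18-20, 19-10, 21-15}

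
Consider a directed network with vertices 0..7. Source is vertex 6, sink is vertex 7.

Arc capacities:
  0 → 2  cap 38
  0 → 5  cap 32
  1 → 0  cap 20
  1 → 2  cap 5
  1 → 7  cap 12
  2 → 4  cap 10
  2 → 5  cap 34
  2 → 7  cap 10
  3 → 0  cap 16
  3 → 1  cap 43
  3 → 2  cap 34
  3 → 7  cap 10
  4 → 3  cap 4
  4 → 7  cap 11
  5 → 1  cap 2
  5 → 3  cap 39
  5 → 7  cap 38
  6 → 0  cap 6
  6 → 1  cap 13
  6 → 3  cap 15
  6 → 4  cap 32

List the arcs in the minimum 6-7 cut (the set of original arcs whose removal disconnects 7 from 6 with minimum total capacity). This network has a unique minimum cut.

augment #1: 6→1→7 push 12
augment #2: 6→3→7 push 10
augment #3: 6→4→7 push 11
augment #4: 6→0→2→7 push 6
augment #5: 6→1→2→7 push 1
augment #6: 6→3→2→7 push 3
augment #7: 6→3→0→5→7 push 2
augment #8: 6→4→3→0→5→7 push 4
max flow = 49; residual-reachable set from 6 gives S-side
cut edges (S→T): {(4,3), (4,7), (6,0), (6,1), (6,3)} total cap 49

Min-cut arcs: {(4,3), (4,7), (6,0), (6,1), (6,3)} (total capacity 49)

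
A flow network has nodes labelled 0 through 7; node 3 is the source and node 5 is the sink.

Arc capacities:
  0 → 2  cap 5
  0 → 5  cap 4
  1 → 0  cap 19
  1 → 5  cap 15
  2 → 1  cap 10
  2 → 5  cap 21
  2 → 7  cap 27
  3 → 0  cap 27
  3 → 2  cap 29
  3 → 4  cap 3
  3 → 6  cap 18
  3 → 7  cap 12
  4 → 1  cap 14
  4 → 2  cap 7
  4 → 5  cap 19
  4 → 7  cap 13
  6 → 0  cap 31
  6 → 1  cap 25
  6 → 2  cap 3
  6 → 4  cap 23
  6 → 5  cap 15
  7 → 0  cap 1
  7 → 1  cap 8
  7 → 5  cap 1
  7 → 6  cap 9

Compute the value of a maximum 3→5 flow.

augment #1: 3→0→5 bottleneck 4, total now 4
augment #2: 3→2→5 bottleneck 21, total now 25
augment #3: 3→4→5 bottleneck 3, total now 28
augment #4: 3→6→5 bottleneck 15, total now 43
augment #5: 3→7→5 bottleneck 1, total now 44
augment #6: 3→2→1→5 bottleneck 8, total now 52
augment #7: 3→6→1→5 bottleneck 3, total now 55
augment #8: 3→7→1→5 bottleneck 4, total now 59
augment #9: 3→7→6→4→5 bottleneck 7, total now 66
augment #10: 3→0→2→1→6→4→5 bottleneck 2, total now 68
augment #11: 3→0→2→7→6→4→5 bottleneck 2, total now 70
augment #12: 3→0→2→7→1→6→4→5 bottleneck 1, total now 71

Maximum flow value: 71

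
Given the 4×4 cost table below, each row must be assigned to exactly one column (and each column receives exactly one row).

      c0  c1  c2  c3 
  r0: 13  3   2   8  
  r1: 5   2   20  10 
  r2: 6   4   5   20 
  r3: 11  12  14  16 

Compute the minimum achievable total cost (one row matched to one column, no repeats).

one of 2 optimal assignments: row0→col2 (cost 2), row1→col1 (cost 2), row2→col0 (cost 6), row3→col3 (cost 16)
total = 2 + 2 + 6 + 16 = 26

Minimum assignment cost: 26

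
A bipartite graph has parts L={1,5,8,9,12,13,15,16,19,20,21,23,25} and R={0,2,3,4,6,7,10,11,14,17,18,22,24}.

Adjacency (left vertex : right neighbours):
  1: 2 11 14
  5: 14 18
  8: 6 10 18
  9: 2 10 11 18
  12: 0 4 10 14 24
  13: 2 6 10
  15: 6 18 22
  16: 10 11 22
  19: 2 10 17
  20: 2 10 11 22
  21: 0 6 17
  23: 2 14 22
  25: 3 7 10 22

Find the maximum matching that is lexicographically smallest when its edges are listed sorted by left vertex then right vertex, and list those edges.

Lex-smallest maximum matching: {(1,2), (5,14), (8,6), (9,10), (12,4), (15,18), (16,11), (19,17), (20,22), (21,0), (25,3)}

|M| = 11 (so the lex-smallest maximum matching has 11 edges)
process left vertices in ascending order; for each, take the smallest-labelled available neighbour that still permits 11 edges overall, or leave it unmatched if none does
lex-smallest matching: {1-2, 5-14, 8-6, 9-10, 12-4, 15-18, 16-11, 19-17, 20-22, 21-0, 25-3}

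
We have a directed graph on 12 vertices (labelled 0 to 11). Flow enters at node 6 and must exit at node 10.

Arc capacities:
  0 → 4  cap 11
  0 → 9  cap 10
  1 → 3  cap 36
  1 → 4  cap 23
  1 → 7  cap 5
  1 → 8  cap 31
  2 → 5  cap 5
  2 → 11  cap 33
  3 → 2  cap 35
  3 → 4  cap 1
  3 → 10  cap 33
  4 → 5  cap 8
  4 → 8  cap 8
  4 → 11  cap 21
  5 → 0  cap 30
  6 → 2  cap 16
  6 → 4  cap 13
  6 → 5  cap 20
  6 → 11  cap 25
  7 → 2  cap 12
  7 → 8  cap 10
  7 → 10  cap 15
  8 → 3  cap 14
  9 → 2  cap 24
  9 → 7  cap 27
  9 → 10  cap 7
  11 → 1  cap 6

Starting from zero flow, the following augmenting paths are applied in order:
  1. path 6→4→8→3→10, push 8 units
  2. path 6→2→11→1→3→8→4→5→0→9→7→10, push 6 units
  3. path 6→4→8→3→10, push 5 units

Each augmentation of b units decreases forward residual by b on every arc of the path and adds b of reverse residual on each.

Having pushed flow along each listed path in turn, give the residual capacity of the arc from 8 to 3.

after path 1 (6→4→8→3→10, push 8): res(8,3)=6
after path 2 (6→2→11→1→3→8→4→5→0→9→7→10, push 6): res(8,3)=12
after path 3 (6→4→8→3→10, push 5): res(8,3)=7

Residual capacity of (8,3): 7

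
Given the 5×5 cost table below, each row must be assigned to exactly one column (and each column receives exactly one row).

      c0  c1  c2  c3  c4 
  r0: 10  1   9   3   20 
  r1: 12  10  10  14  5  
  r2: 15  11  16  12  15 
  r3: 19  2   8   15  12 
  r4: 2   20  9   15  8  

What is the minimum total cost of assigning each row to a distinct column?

Minimum assignment cost: 28

one of 2 optimal assignments: row0→col1 (cost 1), row1→col4 (cost 5), row2→col3 (cost 12), row3→col2 (cost 8), row4→col0 (cost 2)
total = 1 + 5 + 12 + 8 + 2 = 28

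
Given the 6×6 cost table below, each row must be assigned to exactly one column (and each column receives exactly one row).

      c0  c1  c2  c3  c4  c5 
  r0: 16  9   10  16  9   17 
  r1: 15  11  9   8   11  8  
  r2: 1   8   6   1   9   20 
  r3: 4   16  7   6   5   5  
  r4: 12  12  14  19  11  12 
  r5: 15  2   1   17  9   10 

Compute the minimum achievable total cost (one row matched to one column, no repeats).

optimal assignment: row0→col1 (cost 9), row1→col5 (cost 8), row2→col3 (cost 1), row3→col0 (cost 4), row4→col4 (cost 11), row5→col2 (cost 1)
total = 9 + 8 + 1 + 4 + 11 + 1 = 34

Minimum assignment cost: 34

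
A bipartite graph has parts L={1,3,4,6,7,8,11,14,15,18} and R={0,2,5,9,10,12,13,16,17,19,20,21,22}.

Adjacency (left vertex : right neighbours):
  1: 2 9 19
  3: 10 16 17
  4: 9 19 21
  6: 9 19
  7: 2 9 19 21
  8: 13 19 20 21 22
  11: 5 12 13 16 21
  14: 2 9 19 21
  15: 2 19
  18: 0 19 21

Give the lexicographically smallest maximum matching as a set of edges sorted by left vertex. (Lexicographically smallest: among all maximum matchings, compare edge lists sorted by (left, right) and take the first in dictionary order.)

|M| = 8 (so the lex-smallest maximum matching has 8 edges)
process left vertices in ascending order; for each, take the smallest-labelled available neighbour that still permits 8 edges overall, or leave it unmatched if none does
lex-smallest matching: {1-2, 3-10, 4-9, 6-19, 7-21, 8-13, 11-5, 18-0}

Lex-smallest maximum matching: {(1,2), (3,10), (4,9), (6,19), (7,21), (8,13), (11,5), (18,0)}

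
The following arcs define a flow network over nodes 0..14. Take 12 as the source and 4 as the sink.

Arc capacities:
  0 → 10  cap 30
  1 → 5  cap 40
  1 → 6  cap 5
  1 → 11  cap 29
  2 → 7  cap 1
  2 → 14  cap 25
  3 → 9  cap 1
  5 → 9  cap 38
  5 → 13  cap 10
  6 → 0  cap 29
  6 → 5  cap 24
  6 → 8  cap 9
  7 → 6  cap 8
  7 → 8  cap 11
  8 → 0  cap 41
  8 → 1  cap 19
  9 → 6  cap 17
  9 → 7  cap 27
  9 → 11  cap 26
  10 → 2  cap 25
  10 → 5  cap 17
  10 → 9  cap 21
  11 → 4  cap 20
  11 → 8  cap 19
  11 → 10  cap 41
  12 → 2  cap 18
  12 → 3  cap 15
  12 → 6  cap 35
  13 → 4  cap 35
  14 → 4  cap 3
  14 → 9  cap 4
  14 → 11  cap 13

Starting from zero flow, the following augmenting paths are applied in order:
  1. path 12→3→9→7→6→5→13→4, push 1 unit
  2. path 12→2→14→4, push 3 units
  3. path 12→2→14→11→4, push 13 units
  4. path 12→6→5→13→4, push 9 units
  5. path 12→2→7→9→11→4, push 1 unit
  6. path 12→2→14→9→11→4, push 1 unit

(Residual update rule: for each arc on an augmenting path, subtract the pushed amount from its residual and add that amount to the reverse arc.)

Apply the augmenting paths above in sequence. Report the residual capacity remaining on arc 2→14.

after path 1 (12→3→9→7→6→5→13→4, push 1): res(2,14)=25
after path 2 (12→2→14→4, push 3): res(2,14)=22
after path 3 (12→2→14→11→4, push 13): res(2,14)=9
after path 4 (12→6→5→13→4, push 9): res(2,14)=9
after path 5 (12→2→7→9→11→4, push 1): res(2,14)=9
after path 6 (12→2→14→9→11→4, push 1): res(2,14)=8

Residual capacity of (2,14): 8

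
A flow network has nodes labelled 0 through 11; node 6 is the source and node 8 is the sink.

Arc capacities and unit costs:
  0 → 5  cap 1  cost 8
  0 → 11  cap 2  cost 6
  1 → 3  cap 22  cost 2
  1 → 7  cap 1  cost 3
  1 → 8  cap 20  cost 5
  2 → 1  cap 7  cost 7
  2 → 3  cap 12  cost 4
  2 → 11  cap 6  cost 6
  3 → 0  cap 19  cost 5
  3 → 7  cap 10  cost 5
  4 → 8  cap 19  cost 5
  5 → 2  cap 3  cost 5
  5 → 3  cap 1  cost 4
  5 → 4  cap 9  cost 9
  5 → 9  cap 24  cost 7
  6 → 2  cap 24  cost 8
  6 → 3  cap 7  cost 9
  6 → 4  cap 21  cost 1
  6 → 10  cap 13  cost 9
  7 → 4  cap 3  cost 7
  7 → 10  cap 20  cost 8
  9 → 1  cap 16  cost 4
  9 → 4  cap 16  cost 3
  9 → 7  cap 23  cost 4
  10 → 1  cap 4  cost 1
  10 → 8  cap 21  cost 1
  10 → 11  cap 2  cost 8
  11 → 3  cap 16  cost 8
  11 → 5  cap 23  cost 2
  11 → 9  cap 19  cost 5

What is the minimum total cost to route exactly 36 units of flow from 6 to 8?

Minimum cost for 36 units: 324

shortest-cost path #1: 6→4→8 push 19 @ unit cost 6 (adds 114)
shortest-cost path #2: 6→10→8 push 13 @ unit cost 10 (adds 130)
shortest-cost path #3: 6→2→1→8 push 4 @ unit cost 20 (adds 80)
total cost = 324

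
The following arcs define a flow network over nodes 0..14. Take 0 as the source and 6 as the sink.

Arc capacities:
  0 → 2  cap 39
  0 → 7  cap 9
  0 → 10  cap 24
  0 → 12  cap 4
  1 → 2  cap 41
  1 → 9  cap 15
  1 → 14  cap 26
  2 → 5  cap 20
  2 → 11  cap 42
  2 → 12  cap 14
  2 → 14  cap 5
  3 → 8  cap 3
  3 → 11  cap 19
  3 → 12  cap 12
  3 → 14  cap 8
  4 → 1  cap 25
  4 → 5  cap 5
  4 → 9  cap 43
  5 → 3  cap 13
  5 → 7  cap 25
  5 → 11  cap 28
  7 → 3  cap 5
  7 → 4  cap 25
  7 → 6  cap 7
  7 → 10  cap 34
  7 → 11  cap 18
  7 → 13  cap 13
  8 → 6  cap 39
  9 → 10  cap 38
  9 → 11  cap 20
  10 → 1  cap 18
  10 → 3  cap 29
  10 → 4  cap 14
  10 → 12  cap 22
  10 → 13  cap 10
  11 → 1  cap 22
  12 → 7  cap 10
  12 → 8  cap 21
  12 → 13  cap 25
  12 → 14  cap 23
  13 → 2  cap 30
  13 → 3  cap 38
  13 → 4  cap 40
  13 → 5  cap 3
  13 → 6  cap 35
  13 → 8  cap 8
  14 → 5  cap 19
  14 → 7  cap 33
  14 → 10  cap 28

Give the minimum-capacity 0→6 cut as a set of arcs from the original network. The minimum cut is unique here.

augment #1: 0→7→6 push 7
augment #2: 0→7→13→6 push 2
augment #3: 0→10→13→6 push 10
augment #4: 0→12→8→6 push 4
augment #5: 0→2→12→8→6 push 14
augment #6: 0→10→3→8→6 push 3
augment #7: 0→10→12→8→6 push 3
augment #8: 0→10→12→13→6 push 8
augment #9: 0→2→5→7→13→6 push 11
augment #10: 0→2→5→3→12→13→6 push 4
augment #11: 0→2→5→3→12→13→8→6 push 5
augment #12: 0→2→14→10→12→13→8→6 push 3
max flow = 74; residual-reachable set from 0 gives S-side
cut edges (S→T): {(3,8), (7,6), (12,8), (13,6), (13,8)} total cap 74

Min-cut arcs: {(3,8), (7,6), (12,8), (13,6), (13,8)} (total capacity 74)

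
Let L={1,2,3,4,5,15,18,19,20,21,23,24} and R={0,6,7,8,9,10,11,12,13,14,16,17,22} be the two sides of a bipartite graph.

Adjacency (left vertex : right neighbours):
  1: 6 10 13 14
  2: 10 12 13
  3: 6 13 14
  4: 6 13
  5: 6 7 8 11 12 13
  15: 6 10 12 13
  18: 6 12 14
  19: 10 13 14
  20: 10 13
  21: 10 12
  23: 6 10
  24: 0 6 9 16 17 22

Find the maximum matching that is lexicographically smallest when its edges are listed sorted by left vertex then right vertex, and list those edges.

Lex-smallest maximum matching: {(1,6), (2,10), (3,13), (5,7), (15,12), (18,14), (24,0)}

|M| = 7 (so the lex-smallest maximum matching has 7 edges)
process left vertices in ascending order; for each, take the smallest-labelled available neighbour that still permits 7 edges overall, or leave it unmatched if none does
lex-smallest matching: {1-6, 2-10, 3-13, 5-7, 15-12, 18-14, 24-0}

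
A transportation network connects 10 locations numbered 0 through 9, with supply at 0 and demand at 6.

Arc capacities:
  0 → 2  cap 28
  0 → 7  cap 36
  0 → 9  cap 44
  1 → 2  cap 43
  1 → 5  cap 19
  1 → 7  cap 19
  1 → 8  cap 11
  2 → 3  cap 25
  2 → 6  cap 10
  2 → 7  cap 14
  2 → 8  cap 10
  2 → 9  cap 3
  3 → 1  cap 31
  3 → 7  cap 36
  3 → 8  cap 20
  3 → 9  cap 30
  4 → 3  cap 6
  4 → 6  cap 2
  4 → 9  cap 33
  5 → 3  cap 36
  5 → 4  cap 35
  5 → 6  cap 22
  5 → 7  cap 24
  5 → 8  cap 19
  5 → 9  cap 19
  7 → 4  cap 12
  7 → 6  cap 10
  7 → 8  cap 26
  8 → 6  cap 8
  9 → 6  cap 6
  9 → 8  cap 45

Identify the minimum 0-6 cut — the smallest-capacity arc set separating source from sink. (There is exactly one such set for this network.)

augment #1: 0→2→6 push 10
augment #2: 0→7→6 push 10
augment #3: 0→9→6 push 6
augment #4: 0→2→8→6 push 8
augment #5: 0→7→4→6 push 2
augment #6: 0→2→3→1→5→6 push 10
augment #7: 0→7→4→3→1→5→6 push 6
augment #8: 0→7→8→2→3→1→5→6 push 3
max flow = 55; residual-reachable set from 0 gives S-side
cut edges (S→T): {(1,5), (2,6), (4,6), (7,6), (8,6), (9,6)} total cap 55

Min-cut arcs: {(1,5), (2,6), (4,6), (7,6), (8,6), (9,6)} (total capacity 55)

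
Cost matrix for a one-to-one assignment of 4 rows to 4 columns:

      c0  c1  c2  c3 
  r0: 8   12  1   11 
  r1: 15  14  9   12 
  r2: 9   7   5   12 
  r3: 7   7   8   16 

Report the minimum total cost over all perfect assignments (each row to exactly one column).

Minimum assignment cost: 27

optimal assignment: row0→col2 (cost 1), row1→col3 (cost 12), row2→col1 (cost 7), row3→col0 (cost 7)
total = 1 + 12 + 7 + 7 = 27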